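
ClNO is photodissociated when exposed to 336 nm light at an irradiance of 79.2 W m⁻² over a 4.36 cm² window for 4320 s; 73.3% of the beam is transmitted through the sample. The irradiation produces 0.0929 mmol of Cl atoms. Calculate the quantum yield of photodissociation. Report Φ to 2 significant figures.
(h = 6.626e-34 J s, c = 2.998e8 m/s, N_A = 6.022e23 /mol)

Φ = 0.83

Product: 0.0929 mmol = 9.29e-5 mol.
Photon energy at 336 nm: hc/λ = (6.626e-34)(2.998e8)/(336e-9) = 5.912e-19 J.
Energy delivered: (79.2 W m⁻²)(4.36e-4 m²)(4320 s) = 149.2 J.
Photons incident: 149.2 / 5.912e-19 = 2.524e20, i.e. 2.524e20/6.022e23 = 4.191e-4 mol.
Fraction absorbed: 1 − 73.3/100 = 0.2670.
Photons absorbed: 0.2670 × 4.191e-4 = 1.119e-4 mol.
Φ = 9.29e-5 mol / 1.119e-4 mol photons = 0.83.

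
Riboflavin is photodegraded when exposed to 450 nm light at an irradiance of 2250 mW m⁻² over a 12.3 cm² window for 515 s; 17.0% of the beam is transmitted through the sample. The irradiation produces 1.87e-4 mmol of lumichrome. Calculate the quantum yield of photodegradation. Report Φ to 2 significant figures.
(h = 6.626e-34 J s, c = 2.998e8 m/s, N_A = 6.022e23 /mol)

Φ = 0.042

Product: 1.87e-4 mmol = 1.87e-7 mol.
Photon energy at 450 nm: hc/λ = (6.626e-34)(2.998e8)/(450e-9) = 4.414e-19 J.
Energy delivered: (2250 mW m⁻²)(12.3e-4 m²)(515 s) = 1.425 J.
Photons incident: 1.425 / 4.414e-19 = 3.228e18, i.e. 3.228e18/6.022e23 = 5.360e-6 mol.
Fraction absorbed: 1 − 17.0/100 = 0.8300.
Photons absorbed: 0.8300 × 5.360e-6 = 4.449e-6 mol.
Φ = 1.87e-7 mol / 4.449e-6 mol photons = 0.042.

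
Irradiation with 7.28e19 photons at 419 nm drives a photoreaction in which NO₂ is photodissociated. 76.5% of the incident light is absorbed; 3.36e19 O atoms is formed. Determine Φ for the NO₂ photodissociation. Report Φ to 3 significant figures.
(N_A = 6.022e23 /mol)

Product: 3.36e19 / 6.022e23 = 5.580e-5 mol.
Moles of photons: 7.28e19 / 6.022e23 = 1.209e-4 mol.
Photons absorbed: 0.765 × 1.209e-4 = 9.249e-5 mol.
Φ = 5.580e-5 mol / 9.249e-5 mol photons = 0.603.

Φ = 0.603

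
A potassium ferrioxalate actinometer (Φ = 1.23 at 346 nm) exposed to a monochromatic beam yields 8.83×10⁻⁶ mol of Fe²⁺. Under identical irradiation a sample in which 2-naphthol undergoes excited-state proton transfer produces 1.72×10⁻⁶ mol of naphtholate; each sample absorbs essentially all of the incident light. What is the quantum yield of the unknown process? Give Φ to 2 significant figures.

Photons absorbed by the actinometer: 8.83×10⁻⁶ / 1.23 = 7.179×10⁻⁶ mol.
Φ(unknown) = 1.72×10⁻⁶ / 7.179×10⁻⁶ = 0.24.

Φ = 0.24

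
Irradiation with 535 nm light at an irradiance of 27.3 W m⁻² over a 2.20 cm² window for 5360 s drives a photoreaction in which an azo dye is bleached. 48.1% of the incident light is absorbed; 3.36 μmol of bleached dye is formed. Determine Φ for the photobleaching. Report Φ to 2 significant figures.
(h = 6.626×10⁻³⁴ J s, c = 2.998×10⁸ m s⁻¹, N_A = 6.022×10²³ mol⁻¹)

Product: 3.36 μmol = 3.36×10⁻⁶ mol.
Photon energy at 535 nm: hc/λ = (6.626×10⁻³⁴)(2.998×10⁸)/(535×10⁻⁹) = 3.713×10⁻¹⁹ J.
Energy delivered: (27.3 W m⁻²)(2.20×10⁻⁴ m²)(5360 s) = 32.19 J.
Photons incident: 32.19 / 3.713×10⁻¹⁹ = 8.670×10¹⁹, i.e. 8.670×10¹⁹/6.022×10²³ = 1.440×10⁻⁴ mol.
Photons absorbed: 0.481 × 1.440×10⁻⁴ = 6.926×10⁻⁵ mol.
Φ = 3.36×10⁻⁶ mol / 6.926×10⁻⁵ mol photons = 0.049.

Φ = 0.049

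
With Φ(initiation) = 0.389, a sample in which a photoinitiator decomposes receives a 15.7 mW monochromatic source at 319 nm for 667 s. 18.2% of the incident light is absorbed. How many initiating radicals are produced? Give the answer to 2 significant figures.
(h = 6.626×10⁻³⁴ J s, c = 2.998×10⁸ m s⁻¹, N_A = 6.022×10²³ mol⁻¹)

1.2×10¹⁸ initiating radicals

Photon energy at 319 nm: hc/λ = (6.626×10⁻³⁴)(2.998×10⁸)/(319×10⁻⁹) = 6.227×10⁻¹⁹ J.
Energy delivered: (15.7 mW)(667 s) = 10.47 J.
Photons incident: 10.47 / 6.227×10⁻¹⁹ = 1.681×10¹⁹, i.e. 1.681×10¹⁹/6.022×10²³ = 2.791×10⁻⁵ mol.
Photons absorbed: 0.182 × 2.791×10⁻⁵ = 5.080×10⁻⁶ mol.
Product: Φ × n_abs = 0.389 × 5.080×10⁻⁶ = 1.976×10⁻⁶ mol.
As a count: 1.976×10⁻⁶ × 6.022×10²³ = 1.2×10¹⁸.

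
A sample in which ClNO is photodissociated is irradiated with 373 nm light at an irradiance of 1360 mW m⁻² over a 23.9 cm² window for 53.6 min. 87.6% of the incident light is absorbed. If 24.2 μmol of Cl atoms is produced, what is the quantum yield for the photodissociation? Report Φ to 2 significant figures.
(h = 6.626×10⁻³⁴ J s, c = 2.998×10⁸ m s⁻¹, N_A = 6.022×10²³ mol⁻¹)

Φ = 0.85

Product: 24.2 μmol = 2.42×10⁻⁵ mol.
Photon energy at 373 nm: hc/λ = (6.626×10⁻³⁴)(2.998×10⁸)/(373×10⁻⁹) = 5.326×10⁻¹⁹ J.
Energy delivered: (1360 mW m⁻²)(23.9×10⁻⁴ m²)(3216 s) = 10.45 J.
Photons incident: 10.45 / 5.326×10⁻¹⁹ = 1.962×10¹⁹, i.e. 1.962×10¹⁹/6.022×10²³ = 3.258×10⁻⁵ mol.
Photons absorbed: 0.876 × 3.258×10⁻⁵ = 2.854×10⁻⁵ mol.
Φ = 2.42×10⁻⁵ mol / 2.854×10⁻⁵ mol photons = 0.85.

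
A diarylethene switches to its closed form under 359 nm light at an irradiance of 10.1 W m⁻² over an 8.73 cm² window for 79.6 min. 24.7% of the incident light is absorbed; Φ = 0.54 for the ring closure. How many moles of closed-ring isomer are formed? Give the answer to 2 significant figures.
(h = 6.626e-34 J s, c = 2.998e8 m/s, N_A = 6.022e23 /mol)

1.7e-5 mol

Photon energy at 359 nm: hc/λ = (6.626e-34)(2.998e8)/(359e-9) = 5.533e-19 J.
Energy delivered: (10.1 W m⁻²)(8.73e-4 m²)(4776 s) = 42.11 J.
Photons incident: 42.11 / 5.533e-19 = 7.611e19, i.e. 7.611e19/6.022e23 = 1.264e-4 mol.
Photons absorbed: 0.247 × 1.264e-4 = 3.122e-5 mol.
Product: Φ × n_abs = 0.54 × 3.122e-5 = 1.686e-5 mol.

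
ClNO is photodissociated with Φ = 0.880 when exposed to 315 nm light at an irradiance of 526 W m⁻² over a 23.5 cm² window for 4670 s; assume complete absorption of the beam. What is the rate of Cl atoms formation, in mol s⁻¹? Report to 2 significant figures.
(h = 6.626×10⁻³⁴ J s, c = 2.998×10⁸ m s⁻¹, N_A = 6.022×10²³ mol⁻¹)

Photon energy at 315 nm: hc/λ = (6.626×10⁻³⁴)(2.998×10⁸)/(315×10⁻⁹) = 6.306×10⁻¹⁹ J.
Energy delivered: (526 W m⁻²)(23.5×10⁻⁴ m²)(4670 s) = 5773 J.
Photons incident: 5773 / 6.306×10⁻¹⁹ = 9.155×10²¹, i.e. 9.155×10²¹/6.022×10²³ = 0.01520 mol.
Product formed: 0.880 × 0.01520 = 0.01338 mol.
Rate: 0.01338 / 4670 s = 2.9×10⁻⁶ mol s⁻¹.

2.9×10⁻⁶ mol s⁻¹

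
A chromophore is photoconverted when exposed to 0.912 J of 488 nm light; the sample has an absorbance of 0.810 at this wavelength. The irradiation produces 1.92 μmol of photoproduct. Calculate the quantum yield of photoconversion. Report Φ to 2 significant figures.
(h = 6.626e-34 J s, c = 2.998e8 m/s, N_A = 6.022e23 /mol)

Product: 1.92 μmol = 1.92e-6 mol.
Photon energy at 488 nm: hc/λ = (6.626e-34)(2.998e8)/(488e-9) = 4.071e-19 J.
Photons incident: 0.912 / 4.071e-19 = 2.240e18, i.e. 2.240e18/6.022e23 = 3.720e-6 mol.
Fraction absorbed: 1 − 10^(−0.810) = 0.8451.
Photons absorbed: 0.8451 × 3.720e-6 = 3.144e-6 mol.
Φ = 1.92e-6 mol / 3.144e-6 mol photons = 0.61.

Φ = 0.61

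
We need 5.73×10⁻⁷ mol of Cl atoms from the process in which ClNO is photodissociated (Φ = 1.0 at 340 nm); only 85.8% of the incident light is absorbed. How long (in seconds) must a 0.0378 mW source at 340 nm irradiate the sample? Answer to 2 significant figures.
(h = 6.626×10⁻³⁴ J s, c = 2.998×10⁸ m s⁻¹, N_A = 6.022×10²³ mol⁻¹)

t ≈ 6200 s

Photons that must be absorbed: 5.73×10⁻⁷ / 1.0 = 5.730×10⁻⁷ mol.
Incident photons needed: 5.730×10⁻⁷ / 0.858 = 6.678×10⁻⁷ mol.
Photon energy: hc/λ = 5.843×10⁻¹⁹ J; per mole, 3.519×10⁵ J mol⁻¹.
Energy required: 6.678×10⁻⁷ × 3.519×10⁵ = 0.2350 J.
Time: 0.2350 J / 3.78e-05 W = 6200 s.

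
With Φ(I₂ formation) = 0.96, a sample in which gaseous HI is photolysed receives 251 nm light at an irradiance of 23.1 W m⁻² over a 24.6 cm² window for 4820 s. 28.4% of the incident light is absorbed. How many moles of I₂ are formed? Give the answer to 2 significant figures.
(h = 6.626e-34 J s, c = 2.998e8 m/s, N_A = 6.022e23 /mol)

1.6e-4 mol

Photon energy at 251 nm: hc/λ = (6.626e-34)(2.998e8)/(251e-9) = 7.914e-19 J.
Energy delivered: (23.1 W m⁻²)(24.6e-4 m²)(4820 s) = 273.9 J.
Photons incident: 273.9 / 7.914e-19 = 3.461e20, i.e. 3.461e20/6.022e23 = 5.747e-4 mol.
Photons absorbed: 0.284 × 5.747e-4 = 1.632e-4 mol.
Product: Φ × n_abs = 0.96 × 1.632e-4 = 1.567e-4 mol.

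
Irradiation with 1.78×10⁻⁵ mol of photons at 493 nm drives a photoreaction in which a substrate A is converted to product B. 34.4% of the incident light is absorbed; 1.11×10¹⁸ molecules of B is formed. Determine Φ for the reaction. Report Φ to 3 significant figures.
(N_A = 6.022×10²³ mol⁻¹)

Product: 1.11×10¹⁸ / 6.022×10²³ = 1.843×10⁻⁶ mol.
Photons absorbed: 0.344 × 1.78×10⁻⁵ = 6.123×10⁻⁶ mol.
Φ = 1.843×10⁻⁶ mol / 6.123×10⁻⁶ mol photons = 0.301.

Φ = 0.301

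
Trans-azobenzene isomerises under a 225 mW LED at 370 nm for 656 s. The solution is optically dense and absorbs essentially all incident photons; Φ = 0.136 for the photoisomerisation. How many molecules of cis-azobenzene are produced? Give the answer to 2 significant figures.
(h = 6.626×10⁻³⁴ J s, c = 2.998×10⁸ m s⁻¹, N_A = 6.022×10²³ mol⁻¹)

Photon energy at 370 nm: hc/λ = (6.626×10⁻³⁴)(2.998×10⁸)/(370×10⁻⁹) = 5.369×10⁻¹⁹ J.
Energy delivered: (225 mW)(656 s) = 147.6 J.
Photons incident: 147.6 / 5.369×10⁻¹⁹ = 2.749×10²⁰, i.e. 2.749×10²⁰/6.022×10²³ = 4.565×10⁻⁴ mol.
Product: Φ × n_abs = 0.136 × 4.565×10⁻⁴ = 6.208×10⁻⁵ mol.
As a count: 6.208×10⁻⁵ × 6.022×10²³ = 3.7×10¹⁹.

3.7×10¹⁹ molecules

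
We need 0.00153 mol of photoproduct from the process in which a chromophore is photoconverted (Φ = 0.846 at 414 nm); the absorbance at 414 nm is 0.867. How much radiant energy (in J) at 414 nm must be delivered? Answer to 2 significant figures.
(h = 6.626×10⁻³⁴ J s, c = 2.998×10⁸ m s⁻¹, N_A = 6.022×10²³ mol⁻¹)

Photons that must be absorbed: 0.00153 / 0.846 = 0.001809 mol.
Fraction absorbed: 1 − 10^(−0.867) = 0.8642.
Incident photons needed: 0.001809 / 0.8642 = 0.002093 mol.
Photon energy: hc/λ = 4.798×10⁻¹⁹ J; per mole, 2.889×10⁵ J mol⁻¹.
Energy required: 0.002093 × 2.889×10⁵ = 600 J.

600 J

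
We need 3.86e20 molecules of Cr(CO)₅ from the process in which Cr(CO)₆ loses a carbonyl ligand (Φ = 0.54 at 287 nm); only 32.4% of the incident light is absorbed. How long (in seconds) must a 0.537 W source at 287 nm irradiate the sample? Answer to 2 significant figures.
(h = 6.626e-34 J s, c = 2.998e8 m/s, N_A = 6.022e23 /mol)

t ≈ 2800 s

Product: 3.86e20 / 6.022e23 = 6.410e-4 mol.
Photons that must be absorbed: 6.410e-4 / 0.54 = 0.001187 mol.
Incident photons needed: 0.001187 / 0.324 = 0.003664 mol.
Photon energy: hc/λ = 6.922e-19 J; per mole, 4.168e5 J mol⁻¹.
Energy required: 0.003664 × 4.168e5 = 1527 J.
Time: 1527 J / 0.537 W = 2800 s.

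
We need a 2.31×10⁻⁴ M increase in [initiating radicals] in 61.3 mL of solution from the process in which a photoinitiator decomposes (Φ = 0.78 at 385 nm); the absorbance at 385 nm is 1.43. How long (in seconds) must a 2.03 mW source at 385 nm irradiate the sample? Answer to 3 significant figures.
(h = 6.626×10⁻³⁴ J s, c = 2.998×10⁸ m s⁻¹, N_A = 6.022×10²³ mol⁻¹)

Product: (2.31×10⁻⁴ M)(0.0613 L) = 1.416×10⁻⁵ mol.
Photons that must be absorbed: 1.416×10⁻⁵ / 0.78 = 1.815×10⁻⁵ mol.
Fraction absorbed: 1 − 10^(−1.43) = 0.9628.
Incident photons needed: 1.815×10⁻⁵ / 0.9628 = 1.885×10⁻⁵ mol.
Photon energy: hc/λ = 5.160×10⁻¹⁹ J; per mole, 3.107×10⁵ J mol⁻¹.
Energy required: 1.885×10⁻⁵ × 3.107×10⁵ = 5.857 J.
Time: 5.857 J / 0.00203 W = 2890 s.

t ≈ 2890 s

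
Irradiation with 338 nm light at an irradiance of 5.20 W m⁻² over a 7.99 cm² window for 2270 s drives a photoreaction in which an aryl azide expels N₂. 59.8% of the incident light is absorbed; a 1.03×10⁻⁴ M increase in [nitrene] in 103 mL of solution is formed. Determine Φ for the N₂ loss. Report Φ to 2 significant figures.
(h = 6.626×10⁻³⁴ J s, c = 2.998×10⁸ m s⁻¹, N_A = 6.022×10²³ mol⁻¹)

Φ = 0.67

Product: (1.03×10⁻⁴ M)(0.103 L) = 1.061×10⁻⁵ mol.
Photon energy at 338 nm: hc/λ = (6.626×10⁻³⁴)(2.998×10⁸)/(338×10⁻⁹) = 5.877×10⁻¹⁹ J.
Energy delivered: (5.20 W m⁻²)(7.99×10⁻⁴ m²)(2270 s) = 9.431 J.
Photons incident: 9.431 / 5.877×10⁻¹⁹ = 1.605×10¹⁹, i.e. 1.605×10¹⁹/6.022×10²³ = 2.665×10⁻⁵ mol.
Photons absorbed: 0.598 × 2.665×10⁻⁵ = 1.594×10⁻⁵ mol.
Φ = 1.061×10⁻⁵ mol / 1.594×10⁻⁵ mol photons = 0.67.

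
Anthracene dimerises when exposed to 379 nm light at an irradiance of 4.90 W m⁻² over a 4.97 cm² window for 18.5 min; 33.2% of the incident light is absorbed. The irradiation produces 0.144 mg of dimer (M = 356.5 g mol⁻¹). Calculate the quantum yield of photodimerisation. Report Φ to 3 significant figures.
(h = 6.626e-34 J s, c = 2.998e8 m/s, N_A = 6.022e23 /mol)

Φ = 0.142

Product: 0.144 mg / 356.5 g mol⁻¹ = 4.039e-7 mol.
Photon energy at 379 nm: hc/λ = (6.626e-34)(2.998e8)/(379e-9) = 5.241e-19 J.
Energy delivered: (4.90 W m⁻²)(4.97e-4 m²)(1110 s) = 2.703 J.
Photons incident: 2.703 / 5.241e-19 = 5.157e18, i.e. 5.157e18/6.022e23 = 8.564e-6 mol.
Photons absorbed: 0.332 × 8.564e-6 = 2.843e-6 mol.
Φ = 4.039e-7 mol / 2.843e-6 mol photons = 0.142.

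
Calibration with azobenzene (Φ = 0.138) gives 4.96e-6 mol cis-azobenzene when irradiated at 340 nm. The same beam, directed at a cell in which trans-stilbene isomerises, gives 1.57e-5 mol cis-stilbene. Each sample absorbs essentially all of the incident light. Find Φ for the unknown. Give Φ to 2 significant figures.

Photons absorbed by the actinometer: 4.96e-6 / 0.138 = 3.594e-5 mol.
Φ(unknown) = 1.57e-5 / 3.594e-5 = 0.44.

Φ = 0.44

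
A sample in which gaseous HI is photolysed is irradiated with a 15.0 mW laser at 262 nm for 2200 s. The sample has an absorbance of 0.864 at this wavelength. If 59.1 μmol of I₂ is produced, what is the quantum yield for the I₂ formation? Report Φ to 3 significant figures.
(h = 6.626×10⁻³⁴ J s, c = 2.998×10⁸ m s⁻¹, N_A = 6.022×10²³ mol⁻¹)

Product: 59.1 μmol = 5.91×10⁻⁵ mol.
Photon energy at 262 nm: hc/λ = (6.626×10⁻³⁴)(2.998×10⁸)/(262×10⁻⁹) = 7.582×10⁻¹⁹ J.
Energy delivered: (15.0 mW)(2200 s) = 33.00 J.
Photons incident: 33.00 / 7.582×10⁻¹⁹ = 4.352×10¹⁹, i.e. 4.352×10¹⁹/6.022×10²³ = 7.227×10⁻⁵ mol.
Fraction absorbed: 1 − 10^(−0.864) = 0.8632.
Photons absorbed: 0.8632 × 7.227×10⁻⁵ = 6.238×10⁻⁵ mol.
Φ = 5.91×10⁻⁵ mol / 6.238×10⁻⁵ mol photons = 0.947.

Φ = 0.947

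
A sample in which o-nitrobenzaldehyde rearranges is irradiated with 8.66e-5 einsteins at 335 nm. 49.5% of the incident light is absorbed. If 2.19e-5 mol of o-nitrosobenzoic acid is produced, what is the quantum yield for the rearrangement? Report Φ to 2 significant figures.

Φ = 0.51

Photons absorbed: 0.495 × 8.66e-5 = 4.287e-5 mol.
Φ = 2.19e-5 mol / 4.287e-5 mol photons = 0.51.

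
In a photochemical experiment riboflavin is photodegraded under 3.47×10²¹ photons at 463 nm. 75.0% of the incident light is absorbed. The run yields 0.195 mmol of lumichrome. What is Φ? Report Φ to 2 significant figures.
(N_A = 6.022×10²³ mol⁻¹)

Product: 0.195 mmol = 1.95×10⁻⁴ mol.
Moles of photons: 3.47×10²¹ / 6.022×10²³ = 0.005762 mol.
Photons absorbed: 0.750 × 0.005762 = 0.004322 mol.
Φ = 1.95×10⁻⁴ mol / 0.004322 mol photons = 0.045.

Φ = 0.045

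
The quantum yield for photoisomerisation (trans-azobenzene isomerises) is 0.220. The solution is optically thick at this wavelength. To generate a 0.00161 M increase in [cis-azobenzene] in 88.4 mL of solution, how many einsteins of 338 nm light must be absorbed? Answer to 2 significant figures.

6.5×10⁻⁴ einstein

Product: (0.00161 M)(0.0884 L) = 1.423×10⁻⁴ mol.
Photons that must be absorbed: 1.423×10⁻⁴ / 0.220 = 6.468×10⁻⁴ mol.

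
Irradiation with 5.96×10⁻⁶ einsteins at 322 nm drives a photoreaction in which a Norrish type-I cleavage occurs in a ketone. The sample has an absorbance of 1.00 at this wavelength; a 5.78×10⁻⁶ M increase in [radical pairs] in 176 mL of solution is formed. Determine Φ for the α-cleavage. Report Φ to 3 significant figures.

Product: (5.78×10⁻⁶ M)(0.176 L) = 1.017×10⁻⁶ mol.
Fraction absorbed: 1 − 10^(−1.00) = 0.9000.
Photons absorbed: 0.9000 × 5.96×10⁻⁶ = 5.364×10⁻⁶ mol.
Φ = 1.017×10⁻⁶ mol / 5.364×10⁻⁶ mol photons = 0.190.

Φ = 0.190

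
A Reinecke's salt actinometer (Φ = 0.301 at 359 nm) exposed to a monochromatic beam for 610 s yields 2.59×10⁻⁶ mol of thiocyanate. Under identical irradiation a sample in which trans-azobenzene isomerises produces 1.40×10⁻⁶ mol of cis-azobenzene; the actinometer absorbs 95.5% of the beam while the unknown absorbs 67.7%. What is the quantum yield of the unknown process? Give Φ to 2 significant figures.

Photons absorbed by the actinometer: 2.59×10⁻⁶ / 0.301 = 8.605×10⁻⁶ mol.
Incident flux: 8.605×10⁻⁶ / 0.955 = 9.010×10⁻⁶ einstein.
Absorbed by unknown: 0.677 × 9.010×10⁻⁶ = 6.100×10⁻⁶ mol.
Φ(unknown) = 1.40×10⁻⁶ / 6.100×10⁻⁶ = 0.23.

Φ = 0.23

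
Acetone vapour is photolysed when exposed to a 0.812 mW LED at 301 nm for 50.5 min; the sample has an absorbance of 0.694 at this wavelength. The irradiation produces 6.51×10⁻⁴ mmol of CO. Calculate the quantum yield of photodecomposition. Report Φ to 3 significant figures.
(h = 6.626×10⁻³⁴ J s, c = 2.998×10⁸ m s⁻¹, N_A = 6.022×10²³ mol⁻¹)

Product: 6.51×10⁻⁴ mmol = 6.51×10⁻⁷ mol.
Photon energy at 301 nm: hc/λ = (6.626×10⁻³⁴)(2.998×10⁸)/(301×10⁻⁹) = 6.600×10⁻¹⁹ J.
Energy delivered: (0.812 mW)(3030 s) = 2.460 J.
Photons incident: 2.460 / 6.600×10⁻¹⁹ = 3.727×10¹⁸, i.e. 3.727×10¹⁸/6.022×10²³ = 6.189×10⁻⁶ mol.
Fraction absorbed: 1 − 10^(−0.694) = 0.7977.
Photons absorbed: 0.7977 × 6.189×10⁻⁶ = 4.937×10⁻⁶ mol.
Φ = 6.51×10⁻⁷ mol / 4.937×10⁻⁶ mol photons = 0.132.

Φ = 0.132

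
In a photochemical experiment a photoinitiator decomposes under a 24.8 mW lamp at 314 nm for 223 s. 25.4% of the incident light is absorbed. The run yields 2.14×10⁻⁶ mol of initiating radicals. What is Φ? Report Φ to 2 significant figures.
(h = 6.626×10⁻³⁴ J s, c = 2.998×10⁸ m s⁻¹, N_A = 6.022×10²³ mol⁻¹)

Photon energy at 314 nm: hc/λ = (6.626×10⁻³⁴)(2.998×10⁸)/(314×10⁻⁹) = 6.326×10⁻¹⁹ J.
Energy delivered: (24.8 mW)(223 s) = 5.530 J.
Photons incident: 5.530 / 6.326×10⁻¹⁹ = 8.742×10¹⁸, i.e. 8.742×10¹⁸/6.022×10²³ = 1.452×10⁻⁵ mol.
Photons absorbed: 0.254 × 1.452×10⁻⁵ = 3.688×10⁻⁶ mol.
Φ = 2.14×10⁻⁶ mol / 3.688×10⁻⁶ mol photons = 0.58.

Φ = 0.58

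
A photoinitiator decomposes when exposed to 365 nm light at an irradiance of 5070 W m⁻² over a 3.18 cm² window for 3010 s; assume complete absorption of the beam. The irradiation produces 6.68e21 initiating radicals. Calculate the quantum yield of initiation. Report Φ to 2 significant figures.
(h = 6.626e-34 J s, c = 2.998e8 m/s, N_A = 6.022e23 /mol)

Product: 6.68e21 / 6.022e23 = 0.01109 mol.
Photon energy at 365 nm: hc/λ = (6.626e-34)(2.998e8)/(365e-9) = 5.442e-19 J.
Energy delivered: (5070 W m⁻²)(3.18e-4 m²)(3010 s) = 4853 J.
Photons incident: 4853 / 5.442e-19 = 8.918e21, i.e. 8.918e21/6.022e23 = 0.01481 mol.
Φ = 0.01109 mol / 0.01481 mol photons = 0.75.

Φ = 0.75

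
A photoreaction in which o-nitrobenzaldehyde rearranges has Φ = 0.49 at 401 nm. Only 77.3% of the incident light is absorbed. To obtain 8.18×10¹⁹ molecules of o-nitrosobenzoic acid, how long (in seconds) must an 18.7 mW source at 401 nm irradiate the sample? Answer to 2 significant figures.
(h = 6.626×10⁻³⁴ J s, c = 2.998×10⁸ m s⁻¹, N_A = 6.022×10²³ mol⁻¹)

t ≈ 5700 s

Product: 8.18×10¹⁹ / 6.022×10²³ = 1.358×10⁻⁴ mol.
Photons that must be absorbed: 1.358×10⁻⁴ / 0.49 = 2.771×10⁻⁴ mol.
Incident photons needed: 2.771×10⁻⁴ / 0.773 = 3.585×10⁻⁴ mol.
Photon energy: hc/λ = 4.954×10⁻¹⁹ J; per mole, 2.983×10⁵ J mol⁻¹.
Energy required: 3.585×10⁻⁴ × 2.983×10⁵ = 106.9 J.
Time: 106.9 J / 0.0187 W = 5700 s.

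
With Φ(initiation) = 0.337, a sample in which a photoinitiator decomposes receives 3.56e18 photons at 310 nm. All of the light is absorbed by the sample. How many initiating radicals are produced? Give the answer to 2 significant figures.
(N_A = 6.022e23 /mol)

Moles of photons: 3.56e18 / 6.022e23 = 5.912e-6 mol.
Product: Φ × n_abs = 0.337 × 5.912e-6 = 1.992e-6 mol.
As a count: 1.992e-6 × 6.022e23 = 1.2e18.

1.2e18 initiating radicals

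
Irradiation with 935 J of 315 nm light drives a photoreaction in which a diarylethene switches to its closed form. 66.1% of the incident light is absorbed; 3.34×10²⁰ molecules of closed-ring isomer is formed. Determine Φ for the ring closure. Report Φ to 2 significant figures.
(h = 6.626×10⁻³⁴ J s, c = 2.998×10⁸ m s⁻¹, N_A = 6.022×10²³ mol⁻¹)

Φ = 0.34

Product: 3.34×10²⁰ / 6.022×10²³ = 5.546×10⁻⁴ mol.
Photon energy at 315 nm: hc/λ = (6.626×10⁻³⁴)(2.998×10⁸)/(315×10⁻⁹) = 6.306×10⁻¹⁹ J.
Photons incident: 935 / 6.306×10⁻¹⁹ = 1.483×10²¹, i.e. 1.483×10²¹/6.022×10²³ = 0.002463 mol.
Photons absorbed: 0.661 × 0.002463 = 0.001628 mol.
Φ = 5.546×10⁻⁴ mol / 0.001628 mol photons = 0.34.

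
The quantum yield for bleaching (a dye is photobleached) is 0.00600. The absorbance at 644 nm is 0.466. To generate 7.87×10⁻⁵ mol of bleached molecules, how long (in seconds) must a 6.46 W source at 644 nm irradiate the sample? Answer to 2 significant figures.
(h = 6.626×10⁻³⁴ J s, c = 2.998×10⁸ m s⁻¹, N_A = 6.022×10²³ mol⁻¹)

Photons that must be absorbed: 7.87×10⁻⁵ / 0.00600 = 0.01312 mol.
Fraction absorbed: 1 − 10^(−0.466) = 0.6580.
Incident photons needed: 0.01312 / 0.6580 = 0.01994 mol.
Photon energy: hc/λ = 3.085×10⁻¹⁹ J; per mole, 1.858×10⁵ J mol⁻¹.
Energy required: 0.01994 × 1.858×10⁵ = 3705 J.
Time: 3705 J / 6.46 W = 570 s.

t ≈ 570 s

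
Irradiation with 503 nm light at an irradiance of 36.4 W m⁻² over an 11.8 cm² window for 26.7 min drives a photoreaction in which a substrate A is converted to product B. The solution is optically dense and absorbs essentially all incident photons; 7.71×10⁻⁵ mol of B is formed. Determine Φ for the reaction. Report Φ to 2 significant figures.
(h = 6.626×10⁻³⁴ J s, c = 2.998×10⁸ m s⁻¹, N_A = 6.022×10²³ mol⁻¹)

Photon energy at 503 nm: hc/λ = (6.626×10⁻³⁴)(2.998×10⁸)/(503×10⁻⁹) = 3.949×10⁻¹⁹ J.
Energy delivered: (36.4 W m⁻²)(11.8×10⁻⁴ m²)(1602 s) = 68.81 J.
Photons incident: 68.81 / 3.949×10⁻¹⁹ = 1.742×10²⁰, i.e. 1.742×10²⁰/6.022×10²³ = 2.893×10⁻⁴ mol.
Φ = 7.71×10⁻⁵ mol / 2.893×10⁻⁴ mol photons = 0.27.

Φ = 0.27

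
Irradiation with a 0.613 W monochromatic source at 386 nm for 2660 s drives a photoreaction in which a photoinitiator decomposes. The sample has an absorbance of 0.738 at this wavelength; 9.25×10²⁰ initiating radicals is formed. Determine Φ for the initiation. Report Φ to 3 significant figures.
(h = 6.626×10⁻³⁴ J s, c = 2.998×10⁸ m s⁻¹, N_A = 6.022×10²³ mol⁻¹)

Product: 9.25×10²⁰ / 6.022×10²³ = 0.001536 mol.
Photon energy at 386 nm: hc/λ = (6.626×10⁻³⁴)(2.998×10⁸)/(386×10⁻⁹) = 5.146×10⁻¹⁹ J.
Energy delivered: (0.613 W)(2660 s) = 1631 J.
Photons incident: 1631 / 5.146×10⁻¹⁹ = 3.169×10²¹, i.e. 3.169×10²¹/6.022×10²³ = 0.005262 mol.
Fraction absorbed: 1 − 10^(−0.738) = 0.8172.
Photons absorbed: 0.8172 × 0.005262 = 0.004300 mol.
Φ = 0.001536 mol / 0.004300 mol photons = 0.357.

Φ = 0.357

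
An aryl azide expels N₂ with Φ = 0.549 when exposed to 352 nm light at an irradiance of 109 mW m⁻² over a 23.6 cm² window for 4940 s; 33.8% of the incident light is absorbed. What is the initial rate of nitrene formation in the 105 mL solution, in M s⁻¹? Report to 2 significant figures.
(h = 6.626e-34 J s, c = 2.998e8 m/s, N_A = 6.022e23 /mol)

1.3e-9 M s⁻¹

Photon energy at 352 nm: hc/λ = (6.626e-34)(2.998e8)/(352e-9) = 5.643e-19 J.
Energy delivered: (109 mW m⁻²)(23.6e-4 m²)(4940 s) = 1.271 J.
Photons incident: 1.271 / 5.643e-19 = 2.252e18, i.e. 2.252e18/6.022e23 = 3.740e-6 mol.
Photons absorbed: 0.338 × 3.740e-6 = 1.264e-6 mol.
Product formed: 0.549 × 1.264e-6 = 6.939e-7 mol.
Rate: 6.939e-7 mol / (4940 s × 0.105 L) = 1.3e-9 M s⁻¹.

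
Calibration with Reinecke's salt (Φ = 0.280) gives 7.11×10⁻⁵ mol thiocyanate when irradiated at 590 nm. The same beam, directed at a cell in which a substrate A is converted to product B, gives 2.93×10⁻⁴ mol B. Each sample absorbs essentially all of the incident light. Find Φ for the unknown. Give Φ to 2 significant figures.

Photons absorbed by the actinometer: 7.11×10⁻⁵ / 0.280 = 2.539×10⁻⁴ mol.
Φ(unknown) = 2.93×10⁻⁴ / 2.539×10⁻⁴ = 1.2.

Φ = 1.2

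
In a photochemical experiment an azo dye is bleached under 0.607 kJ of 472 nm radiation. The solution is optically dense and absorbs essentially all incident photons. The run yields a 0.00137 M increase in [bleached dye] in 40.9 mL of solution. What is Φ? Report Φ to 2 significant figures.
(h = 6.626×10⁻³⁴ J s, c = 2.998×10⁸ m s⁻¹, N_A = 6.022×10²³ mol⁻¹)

Product: (0.00137 M)(0.0409 L) = 5.603×10⁻⁵ mol.
Photon energy at 472 nm: hc/λ = (6.626×10⁻³⁴)(2.998×10⁸)/(472×10⁻⁹) = 4.209×10⁻¹⁹ J.
Incident energy: 0.607 kJ = 607 J.
Photons incident: 607 / 4.209×10⁻¹⁹ = 1.442×10²¹, i.e. 1.442×10²¹/6.022×10²³ = 0.002395 mol.
Φ = 5.603×10⁻⁵ mol / 0.002395 mol photons = 0.023.

Φ = 0.023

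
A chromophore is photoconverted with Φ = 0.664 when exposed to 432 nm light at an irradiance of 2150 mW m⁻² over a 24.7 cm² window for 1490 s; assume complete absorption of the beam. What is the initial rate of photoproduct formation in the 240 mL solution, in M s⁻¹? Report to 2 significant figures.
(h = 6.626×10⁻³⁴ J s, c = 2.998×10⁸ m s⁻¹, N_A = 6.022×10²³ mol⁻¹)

Photon energy at 432 nm: hc/λ = (6.626×10⁻³⁴)(2.998×10⁸)/(432×10⁻⁹) = 4.598×10⁻¹⁹ J.
Energy delivered: (2150 mW m⁻²)(24.7×10⁻⁴ m²)(1490 s) = 7.913 J.
Photons incident: 7.913 / 4.598×10⁻¹⁹ = 1.721×10¹⁹, i.e. 1.721×10¹⁹/6.022×10²³ = 2.858×10⁻⁵ mol.
Product formed: 0.664 × 2.858×10⁻⁵ = 1.898×10⁻⁵ mol.
Rate: 1.898×10⁻⁵ mol / (1490 s × 0.24 L) = 5.3×10⁻⁸ M s⁻¹.

5.3×10⁻⁸ M s⁻¹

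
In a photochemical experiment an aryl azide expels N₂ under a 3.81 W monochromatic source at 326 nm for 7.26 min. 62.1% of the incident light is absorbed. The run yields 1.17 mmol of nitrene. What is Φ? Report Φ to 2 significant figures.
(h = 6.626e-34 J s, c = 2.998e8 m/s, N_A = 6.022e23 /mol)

Φ = 0.42

Product: 1.17 mmol = 0.00117 mol.
Photon energy at 326 nm: hc/λ = (6.626e-34)(2.998e8)/(326e-9) = 6.093e-19 J.
Energy delivered: (3.81 W)(435.6 s) = 1660 J.
Photons incident: 1660 / 6.093e-19 = 2.724e21, i.e. 2.724e21/6.022e23 = 0.004523 mol.
Photons absorbed: 0.621 × 0.004523 = 0.002809 mol.
Φ = 0.00117 mol / 0.002809 mol photons = 0.42.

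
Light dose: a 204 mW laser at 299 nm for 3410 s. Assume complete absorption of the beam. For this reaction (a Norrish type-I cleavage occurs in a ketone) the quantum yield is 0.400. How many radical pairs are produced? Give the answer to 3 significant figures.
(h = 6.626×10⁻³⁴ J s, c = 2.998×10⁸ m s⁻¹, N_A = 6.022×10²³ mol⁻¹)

Photon energy at 299 nm: hc/λ = (6.626×10⁻³⁴)(2.998×10⁸)/(299×10⁻⁹) = 6.644×10⁻¹⁹ J.
Energy delivered: (204 mW)(3410 s) = 695.6 J.
Photons incident: 695.6 / 6.644×10⁻¹⁹ = 1.047×10²¹, i.e. 1.047×10²¹/6.022×10²³ = 0.001739 mol.
Product: Φ × n_abs = 0.400 × 0.001739 = 6.956×10⁻⁴ mol.
As a count: 6.956×10⁻⁴ × 6.022×10²³ = 4.19×10²⁰.

4.19×10²⁰ radical pairs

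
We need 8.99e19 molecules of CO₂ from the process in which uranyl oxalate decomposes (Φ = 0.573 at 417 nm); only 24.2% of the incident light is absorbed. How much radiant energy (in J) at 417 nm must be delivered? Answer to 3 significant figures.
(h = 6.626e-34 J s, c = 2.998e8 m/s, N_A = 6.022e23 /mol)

309 J

Product: 8.99e19 / 6.022e23 = 1.493e-4 mol.
Photons that must be absorbed: 1.493e-4 / 0.573 = 2.606e-4 mol.
Incident photons needed: 2.606e-4 / 0.242 = 0.001077 mol.
Photon energy: hc/λ = 4.764e-19 J; per mole, 2.869e5 J mol⁻¹.
Energy required: 0.001077 × 2.869e5 = 309 J.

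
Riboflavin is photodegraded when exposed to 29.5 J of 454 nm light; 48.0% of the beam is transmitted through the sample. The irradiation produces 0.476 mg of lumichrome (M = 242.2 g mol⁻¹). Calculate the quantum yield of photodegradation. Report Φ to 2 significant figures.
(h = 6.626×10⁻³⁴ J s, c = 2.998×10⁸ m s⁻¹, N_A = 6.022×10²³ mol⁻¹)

Φ = 0.034

Product: 0.476 mg / 242.2 g mol⁻¹ = 1.965×10⁻⁶ mol.
Photon energy at 454 nm: hc/λ = (6.626×10⁻³⁴)(2.998×10⁸)/(454×10⁻⁹) = 4.375×10⁻¹⁹ J.
Photons incident: 29.5 / 4.375×10⁻¹⁹ = 6.743×10¹⁹, i.e. 6.743×10¹⁹/6.022×10²³ = 1.120×10⁻⁴ mol.
Fraction absorbed: 1 − 48.0/100 = 0.5200.
Photons absorbed: 0.5200 × 1.120×10⁻⁴ = 5.824×10⁻⁵ mol.
Φ = 1.965×10⁻⁶ mol / 5.824×10⁻⁵ mol photons = 0.034.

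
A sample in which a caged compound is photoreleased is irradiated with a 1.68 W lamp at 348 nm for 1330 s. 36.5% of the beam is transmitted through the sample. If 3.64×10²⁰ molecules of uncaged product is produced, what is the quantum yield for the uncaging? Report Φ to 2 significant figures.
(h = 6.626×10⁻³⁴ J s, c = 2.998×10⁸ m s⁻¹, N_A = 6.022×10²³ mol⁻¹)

Φ = 0.15

Product: 3.64×10²⁰ / 6.022×10²³ = 6.045×10⁻⁴ mol.
Photon energy at 348 nm: hc/λ = (6.626×10⁻³⁴)(2.998×10⁸)/(348×10⁻⁹) = 5.708×10⁻¹⁹ J.
Energy delivered: (1.68 W)(1330 s) = 2234 J.
Photons incident: 2234 / 5.708×10⁻¹⁹ = 3.914×10²¹, i.e. 3.914×10²¹/6.022×10²³ = 0.006500 mol.
Fraction absorbed: 1 − 36.5/100 = 0.6350.
Photons absorbed: 0.6350 × 0.006500 = 0.004128 mol.
Φ = 6.045×10⁻⁴ mol / 0.004128 mol photons = 0.15.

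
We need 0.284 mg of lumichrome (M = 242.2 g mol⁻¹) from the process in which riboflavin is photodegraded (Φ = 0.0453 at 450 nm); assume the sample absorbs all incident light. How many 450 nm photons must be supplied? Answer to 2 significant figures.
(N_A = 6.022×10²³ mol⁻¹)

1.6×10¹⁹ photons

Product: 0.284 mg / 242.2 g mol⁻¹ = 1.173×10⁻⁶ mol.
Photons that must be absorbed: 1.173×10⁻⁶ / 0.0453 = 2.589×10⁻⁵ mol.
Photon count: 2.589×10⁻⁵ × 6.022×10²³ = 1.6×10¹⁹.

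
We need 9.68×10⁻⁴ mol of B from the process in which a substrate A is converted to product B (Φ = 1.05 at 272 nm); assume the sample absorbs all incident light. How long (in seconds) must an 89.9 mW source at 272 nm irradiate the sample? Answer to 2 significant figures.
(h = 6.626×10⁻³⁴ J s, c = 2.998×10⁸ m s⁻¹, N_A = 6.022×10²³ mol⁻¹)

Photons that must be absorbed: 9.68×10⁻⁴ / 1.05 = 9.219×10⁻⁴ mol.
Photon energy: hc/λ = 7.303×10⁻¹⁹ J; per mole, 4.398×10⁵ J mol⁻¹.
Energy required: 9.219×10⁻⁴ × 4.398×10⁵ = 405.5 J.
Time: 405.5 J / 0.0899 W = 4500 s.

t ≈ 4500 s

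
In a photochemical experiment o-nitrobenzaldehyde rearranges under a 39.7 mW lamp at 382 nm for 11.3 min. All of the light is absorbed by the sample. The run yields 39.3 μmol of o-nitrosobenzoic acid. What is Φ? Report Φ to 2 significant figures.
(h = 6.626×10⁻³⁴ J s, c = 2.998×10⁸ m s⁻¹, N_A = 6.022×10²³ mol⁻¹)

Product: 39.3 μmol = 3.93×10⁻⁵ mol.
Photon energy at 382 nm: hc/λ = (6.626×10⁻³⁴)(2.998×10⁸)/(382×10⁻⁹) = 5.200×10⁻¹⁹ J.
Energy delivered: (39.7 mW)(678 s) = 26.92 J.
Photons incident: 26.92 / 5.200×10⁻¹⁹ = 5.177×10¹⁹, i.e. 5.177×10¹⁹/6.022×10²³ = 8.597×10⁻⁵ mol.
Φ = 3.93×10⁻⁵ mol / 8.597×10⁻⁵ mol photons = 0.46.

Φ = 0.46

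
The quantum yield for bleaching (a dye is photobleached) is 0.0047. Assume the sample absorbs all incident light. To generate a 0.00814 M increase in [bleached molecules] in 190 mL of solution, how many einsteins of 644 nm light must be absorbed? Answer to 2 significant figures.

Product: (0.00814 M)(0.19 L) = 0.001547 mol.
Photons that must be absorbed: 0.001547 / 0.0047 = 0.3291 mol.

0.33 einstein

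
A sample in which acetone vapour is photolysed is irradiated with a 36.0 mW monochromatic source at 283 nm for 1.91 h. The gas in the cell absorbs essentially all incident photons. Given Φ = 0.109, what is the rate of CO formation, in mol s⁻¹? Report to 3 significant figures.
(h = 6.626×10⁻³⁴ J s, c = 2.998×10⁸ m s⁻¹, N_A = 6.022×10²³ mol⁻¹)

Photon energy at 283 nm: hc/λ = (6.626×10⁻³⁴)(2.998×10⁸)/(283×10⁻⁹) = 7.019×10⁻¹⁹ J.
Energy delivered: (36.0 mW)(6876 s) = 247.5 J.
Photons incident: 247.5 / 7.019×10⁻¹⁹ = 3.526×10²⁰, i.e. 3.526×10²⁰/6.022×10²³ = 5.855×10⁻⁴ mol.
Product formed: 0.109 × 5.855×10⁻⁴ = 6.382×10⁻⁵ mol.
Rate: 6.382×10⁻⁵ / 6876 s = 9.28×10⁻⁹ mol s⁻¹.

9.28×10⁻⁹ mol s⁻¹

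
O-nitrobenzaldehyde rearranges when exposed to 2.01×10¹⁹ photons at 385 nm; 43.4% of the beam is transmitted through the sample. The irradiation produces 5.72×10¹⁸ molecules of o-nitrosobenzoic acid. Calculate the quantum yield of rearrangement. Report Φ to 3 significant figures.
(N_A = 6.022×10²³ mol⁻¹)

Φ = 0.503

Product: 5.72×10¹⁸ / 6.022×10²³ = 9.499×10⁻⁶ mol.
Moles of photons: 2.01×10¹⁹ / 6.022×10²³ = 3.338×10⁻⁵ mol.
Fraction absorbed: 1 − 43.4/100 = 0.5660.
Photons absorbed: 0.5660 × 3.338×10⁻⁵ = 1.889×10⁻⁵ mol.
Φ = 9.499×10⁻⁶ mol / 1.889×10⁻⁵ mol photons = 0.503.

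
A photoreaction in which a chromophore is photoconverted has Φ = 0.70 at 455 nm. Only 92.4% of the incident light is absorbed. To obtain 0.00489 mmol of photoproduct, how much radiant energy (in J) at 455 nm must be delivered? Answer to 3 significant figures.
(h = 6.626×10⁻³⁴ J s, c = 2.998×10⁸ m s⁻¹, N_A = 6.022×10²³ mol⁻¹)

1.99 J

Product: 0.00489 mmol = 4.89×10⁻⁶ mol.
Photons that must be absorbed: 4.89×10⁻⁶ / 0.70 = 6.986×10⁻⁶ mol.
Incident photons needed: 6.986×10⁻⁶ / 0.924 = 7.561×10⁻⁶ mol.
Photon energy: hc/λ = 4.366×10⁻¹⁹ J; per mole, 2.629×10⁵ J mol⁻¹.
Energy required: 7.561×10⁻⁶ × 2.629×10⁵ = 1.99 J.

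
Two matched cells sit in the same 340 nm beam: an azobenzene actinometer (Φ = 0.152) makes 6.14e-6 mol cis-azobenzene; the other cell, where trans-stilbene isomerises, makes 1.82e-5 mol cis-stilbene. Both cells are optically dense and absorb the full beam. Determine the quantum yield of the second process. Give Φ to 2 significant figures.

Photons absorbed by the actinometer: 6.14e-6 / 0.152 = 4.039e-5 mol.
Φ(unknown) = 1.82e-5 / 4.039e-5 = 0.45.

Φ = 0.45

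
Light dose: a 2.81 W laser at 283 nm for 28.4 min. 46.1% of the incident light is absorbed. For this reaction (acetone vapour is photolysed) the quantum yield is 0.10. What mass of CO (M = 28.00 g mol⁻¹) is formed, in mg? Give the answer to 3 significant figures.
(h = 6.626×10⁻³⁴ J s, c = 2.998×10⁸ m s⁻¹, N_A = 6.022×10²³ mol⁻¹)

Photon energy at 283 nm: hc/λ = (6.626×10⁻³⁴)(2.998×10⁸)/(283×10⁻⁹) = 7.019×10⁻¹⁹ J.
Energy delivered: (2.81 W)(1704 s) = 4788 J.
Photons incident: 4788 / 7.019×10⁻¹⁹ = 6.821×10²¹, i.e. 6.821×10²¹/6.022×10²³ = 0.01133 mol.
Photons absorbed: 0.461 × 0.01133 = 0.005223 mol.
Product: Φ × n_abs = 0.10 × 0.005223 = 5.223×10⁻⁴ mol.
Mass: 5.223×10⁻⁴ × 28.00 = 0.01462 g = 14.6 mg.

14.6 mg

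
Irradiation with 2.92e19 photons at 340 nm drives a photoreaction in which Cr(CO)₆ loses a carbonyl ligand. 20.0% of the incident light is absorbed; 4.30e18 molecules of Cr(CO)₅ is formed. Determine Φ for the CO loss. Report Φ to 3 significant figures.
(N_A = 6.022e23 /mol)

Product: 4.30e18 / 6.022e23 = 7.140e-6 mol.
Moles of photons: 2.92e19 / 6.022e23 = 4.849e-5 mol.
Photons absorbed: 0.200 × 4.849e-5 = 9.698e-6 mol.
Φ = 7.140e-6 mol / 9.698e-6 mol photons = 0.736.

Φ = 0.736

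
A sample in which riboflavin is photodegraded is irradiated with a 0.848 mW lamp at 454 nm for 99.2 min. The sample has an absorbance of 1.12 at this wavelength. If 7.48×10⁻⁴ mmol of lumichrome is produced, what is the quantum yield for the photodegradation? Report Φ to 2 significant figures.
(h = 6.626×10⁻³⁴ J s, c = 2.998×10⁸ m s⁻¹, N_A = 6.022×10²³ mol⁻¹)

Φ = 0.042

Product: 7.48×10⁻⁴ mmol = 7.48×10⁻⁷ mol.
Photon energy at 454 nm: hc/λ = (6.626×10⁻³⁴)(2.998×10⁸)/(454×10⁻⁹) = 4.375×10⁻¹⁹ J.
Energy delivered: (0.848 mW)(5952 s) = 5.047 J.
Photons incident: 5.047 / 4.375×10⁻¹⁹ = 1.154×10¹⁹, i.e. 1.154×10¹⁹/6.022×10²³ = 1.916×10⁻⁵ mol.
Fraction absorbed: 1 − 10^(−1.12) = 0.9241.
Photons absorbed: 0.9241 × 1.916×10⁻⁵ = 1.771×10⁻⁵ mol.
Φ = 7.48×10⁻⁷ mol / 1.771×10⁻⁵ mol photons = 0.042.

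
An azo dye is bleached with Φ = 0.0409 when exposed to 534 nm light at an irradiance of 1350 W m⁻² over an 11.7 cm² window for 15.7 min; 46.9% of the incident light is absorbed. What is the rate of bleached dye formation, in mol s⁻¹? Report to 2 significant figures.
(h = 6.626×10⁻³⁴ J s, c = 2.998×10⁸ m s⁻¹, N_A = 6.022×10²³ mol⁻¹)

1.4×10⁻⁷ mol s⁻¹

Photon energy at 534 nm: hc/λ = (6.626×10⁻³⁴)(2.998×10⁸)/(534×10⁻⁹) = 3.720×10⁻¹⁹ J.
Energy delivered: (1350 W m⁻²)(11.7×10⁻⁴ m²)(942 s) = 1488 J.
Photons incident: 1488 / 3.720×10⁻¹⁹ = 4.000×10²¹, i.e. 4.000×10²¹/6.022×10²³ = 0.006642 mol.
Photons absorbed: 0.469 × 0.006642 = 0.003115 mol.
Product formed: 0.0409 × 0.003115 = 1.274×10⁻⁴ mol.
Rate: 1.274×10⁻⁴ / 942 s = 1.4×10⁻⁷ mol s⁻¹.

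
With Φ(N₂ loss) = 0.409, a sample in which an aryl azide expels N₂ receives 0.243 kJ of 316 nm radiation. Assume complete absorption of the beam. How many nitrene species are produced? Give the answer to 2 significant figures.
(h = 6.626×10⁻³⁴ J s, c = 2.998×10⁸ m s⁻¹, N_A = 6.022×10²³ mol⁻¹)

Photon energy at 316 nm: hc/λ = (6.626×10⁻³⁴)(2.998×10⁸)/(316×10⁻⁹) = 6.286×10⁻¹⁹ J.
Incident energy: 0.243 kJ = 243 J.
Photons incident: 243 / 6.286×10⁻¹⁹ = 3.866×10²⁰, i.e. 3.866×10²⁰/6.022×10²³ = 6.420×10⁻⁴ mol.
Product: Φ × n_abs = 0.409 × 6.420×10⁻⁴ = 2.626×10⁻⁴ mol.
As a count: 2.626×10⁻⁴ × 6.022×10²³ = 1.6×10²⁰.

1.6×10²⁰ species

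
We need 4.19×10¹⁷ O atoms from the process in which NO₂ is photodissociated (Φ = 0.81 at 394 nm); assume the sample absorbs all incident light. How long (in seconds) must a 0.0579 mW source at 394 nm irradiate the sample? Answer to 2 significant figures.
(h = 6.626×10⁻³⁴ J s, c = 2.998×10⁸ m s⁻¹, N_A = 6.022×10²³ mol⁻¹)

t ≈ 4500 s

Product: 4.19×10¹⁷ / 6.022×10²³ = 6.958×10⁻⁷ mol.
Photons that must be absorbed: 6.958×10⁻⁷ / 0.81 = 8.590×10⁻⁷ mol.
Photon energy: hc/λ = 5.042×10⁻¹⁹ J; per mole, 3.036×10⁵ J mol⁻¹.
Energy required: 8.590×10⁻⁷ × 3.036×10⁵ = 0.2608 J.
Time: 0.2608 J / 5.79e-05 W = 4500 s.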